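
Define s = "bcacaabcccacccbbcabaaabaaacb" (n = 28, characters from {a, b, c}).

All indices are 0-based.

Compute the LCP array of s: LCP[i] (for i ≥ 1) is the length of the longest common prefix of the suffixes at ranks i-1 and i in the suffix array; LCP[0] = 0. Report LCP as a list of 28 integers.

rank→(start, suffix):
  0 → (19, 'aaabaaacb')
  1 → (23, 'aaacb')
  2 → (20, 'aabaaacb')
  3 → (4, 'aabcccacccbbcabaaabaaacb')
  4 → (24, 'aacb')
  5 → (17, 'abaaabaaacb')
  6 → (21, 'abaaacb')
  7 → (5, 'abcccacccbbcabaaabaaacb')
  8 → (2, 'acaabcccacccbbcabaaabaaacb')
  9 → (25, 'acb')
  10 → (10, 'acccbbcabaaabaaacb')
  11 → (27, 'b')
  12 → (18, 'baaabaaacb')
  13 → (22, 'baaacb')
  14 → (14, 'bbcabaaabaaacb')
  15 → (15, 'bcabaaabaaacb')
  16 → (0, 'bcacaabcccacccbbcabaaabaaacb')
  17 → (6, 'bcccacccbbcabaaabaaacb')
  18 → (3, 'caabcccacccbbcabaaabaaacb')
  19 → (16, 'cabaaabaaacb')
  20 → (1, 'cacaabcccacccbbcabaaabaaacb')
  21 → (9, 'cacccbbcabaaabaaacb')
  22 → (26, 'cb')
  23 → (13, 'cbbcabaaabaaacb')
  24 → (8, 'ccacccbbcabaaabaaacb')
  25 → (12, 'ccbbcabaaabaaacb')
  26 → (7, 'cccacccbbcabaaabaaacb')
  27 → (11, 'cccbbcabaaabaaacb')

SA = [19, 23, 20, 4, 24, 17, 21, 5, 2, 25, 10, 27, 18, 22, 14, 15, 0, 6, 3, 16, 1, 9, 26, 13, 8, 12, 7, 11]
[i] adj suffixes → lcp
  [1] 19/23 → 3 ('aaa')
  [2] 23/20 → 2 ('aa')
  [3] 20/4 → 3 ('aab')
  [4] 4/24 → 2 ('aa')
  [5] 24/17 → 1 ('a')
  [6] 17/21 → 5 ('abaaa')
  [7] 21/5 → 2 ('ab')
  [8] 5/2 → 1 ('a')
  [9] 2/25 → 2 ('ac')
  [10] 25/10 → 2 ('ac')
  [11] 10/27 → 0 ('')
  [12] 27/18 → 1 ('b')
  [13] 18/22 → 4 ('baaa')
  [14] 22/14 → 1 ('b')
  [15] 14/15 → 1 ('b')
  [16] 15/0 → 3 ('bca')
  [17] 0/6 → 2 ('bc')
  [18] 6/3 → 0 ('')
  [19] 3/16 → 2 ('ca')
  [20] 16/1 → 2 ('ca')
  [21] 1/9 → 3 ('cac')
  [22] 9/26 → 1 ('c')
  [23] 26/13 → 2 ('cb')
  [24] 13/8 → 1 ('c')
  [25] 8/12 → 2 ('cc')
  [26] 12/7 → 2 ('cc')
  [27] 7/11 → 3 ('ccc')

[0, 3, 2, 3, 2, 1, 5, 2, 1, 2, 2, 0, 1, 4, 1, 1, 3, 2, 0, 2, 2, 3, 1, 2, 1, 2, 2, 3]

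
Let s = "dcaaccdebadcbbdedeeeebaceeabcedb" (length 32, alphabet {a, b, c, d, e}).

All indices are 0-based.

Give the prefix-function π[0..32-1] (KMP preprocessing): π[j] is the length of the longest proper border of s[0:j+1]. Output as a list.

π[0] = 0
j=1 s[j]='c': π[1]=0 (border '')
j=2 s[j]='a': π[2]=0 (border '')
j=3 s[j]='a': π[3]=0 (border '')
j=4 s[j]='c': π[4]=0 (border '')
j=5 s[j]='c': π[5]=0 (border '')
j=6 s[j]='d': π[6]=1 (border 'd')
j=7 s[j]='e': k: 1→0; π[7]=0 (border '')
j=8 s[j]='b': π[8]=0 (border '')
j=9 s[j]='a': π[9]=0 (border '')
j=10 s[j]='d': π[10]=1 (border 'd')
j=11 s[j]='c': π[11]=2 (border 'dc')
j=12 s[j]='b': k: 2→0; π[12]=0 (border '')
j=13 s[j]='b': π[13]=0 (border '')
j=14 s[j]='d': π[14]=1 (border 'd')
j=15 s[j]='e': k: 1→0; π[15]=0 (border '')
j=16 s[j]='d': π[16]=1 (border 'd')
j=17 s[j]='e': k: 1→0; π[17]=0 (border '')
j=18 s[j]='e': π[18]=0 (border '')
j=19 s[j]='e': π[19]=0 (border '')
j=20 s[j]='e': π[20]=0 (border '')
j=21 s[j]='b': π[21]=0 (border '')
j=22 s[j]='a': π[22]=0 (border '')
j=23 s[j]='c': π[23]=0 (border '')
j=24 s[j]='e': π[24]=0 (border '')
j=25 s[j]='e': π[25]=0 (border '')
j=26 s[j]='a': π[26]=0 (border '')
j=27 s[j]='b': π[27]=0 (border '')
j=28 s[j]='c': π[28]=0 (border '')
j=29 s[j]='e': π[29]=0 (border '')
j=30 s[j]='d': π[30]=1 (border 'd')
j=31 s[j]='b': k: 1→0; π[31]=0 (border '')

[0, 0, 0, 0, 0, 0, 1, 0, 0, 0, 1, 2, 0, 0, 1, 0, 1, 0, 0, 0, 0, 0, 0, 0, 0, 0, 0, 0, 0, 0, 1, 0]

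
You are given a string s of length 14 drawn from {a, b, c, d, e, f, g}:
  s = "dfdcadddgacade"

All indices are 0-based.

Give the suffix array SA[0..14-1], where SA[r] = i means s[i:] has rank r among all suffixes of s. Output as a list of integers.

[9, 4, 11, 3, 10, 2, 5, 6, 12, 0, 7, 13, 1, 8]

rank | idx | suffix
   0 |   9 | acade
   1 |   4 | adddgacade
   2 |  11 | ade
   3 |   3 | cadddgacade
   4 |  10 | cade
   5 |   2 | dcadddgacade
   6 |   5 | dddgacade
   7 |   6 | ddgacade
   8 |  12 | de
   9 |   0 | dfdcadddgacade
  10 |   7 | dgacade
  11 |  13 | e
  12 |   1 | fdcadddgacade
  13 |   8 | gacade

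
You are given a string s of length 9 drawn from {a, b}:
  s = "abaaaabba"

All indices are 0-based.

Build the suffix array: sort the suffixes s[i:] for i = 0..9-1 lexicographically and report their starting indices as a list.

[8, 2, 3, 4, 0, 5, 7, 1, 6]

sorted suffixes:
  #0 SA[0]=8  'a'
  #1 SA[1]=2  'aaaabba'
  #2 SA[2]=3  'aaabba'
  #3 SA[3]=4  'aabba'
  #4 SA[4]=0  'abaaaabba'
  #5 SA[5]=5  'abba'
  #6 SA[6]=7  'ba'
  #7 SA[7]=1  'baaaabba'
  #8 SA[8]=6  'bba'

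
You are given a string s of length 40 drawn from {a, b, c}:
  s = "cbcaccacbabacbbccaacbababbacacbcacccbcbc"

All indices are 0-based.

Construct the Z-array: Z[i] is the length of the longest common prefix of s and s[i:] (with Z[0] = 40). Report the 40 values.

Z[0]=40
i=1: fresh scan; Z[1]=0
i=2: fresh scan; Z[2]=1 grow→box=[2,3)
i=3: fresh scan; Z[3]=0
i=4: fresh scan; Z[4]=1 grow→box=[4,5)
i=5: fresh scan; Z[5]=1 grow→box=[5,6)
i=6: fresh scan; Z[6]=0
i=7: fresh scan; Z[7]=2 grow→box=[7,9)
i=8: min(r-i=1, Z[1]=0)=0; Z[8]=0
i=9: fresh scan; Z[9]=0
i=10: fresh scan; Z[10]=0
i=11: fresh scan; Z[11]=0
i=12: fresh scan; Z[12]=2 grow→box=[12,14)
i=13: min(r-i=1, Z[1]=0)=0; Z[13]=0
i=14: fresh scan; Z[14]=0
i=15: fresh scan; Z[15]=1 grow→box=[15,16)
i=16: fresh scan; Z[16]=1 grow→box=[16,17)
i=17: fresh scan; Z[17]=0
i=18: fresh scan; Z[18]=0
i=19: fresh scan; Z[19]=2 grow→box=[19,21)
i=20: min(r-i=1, Z[1]=0)=0; Z[20]=0
i=21: fresh scan; Z[21]=0
i=22: fresh scan; Z[22]=0
i=23: fresh scan; Z[23]=0
i=24: fresh scan; Z[24]=0
i=25: fresh scan; Z[25]=0
i=26: fresh scan; Z[26]=0
i=27: fresh scan; Z[27]=1 grow→box=[27,28)
i=28: fresh scan; Z[28]=0
i=29: fresh scan; Z[29]=6 grow→box=[29,35)
i=30: min(r-i=5, Z[1]=0)=0; Z[30]=0
i=31: min(r-i=4, Z[2]=1)=1; Z[31]=1
i=32: min(r-i=3, Z[3]=0)=0; Z[32]=0
i=33: min(r-i=2, Z[4]=1)=1; Z[33]=1
i=34: min(r-i=1, Z[5]=1)=1; Z[34]=1
i=35: fresh scan; Z[35]=3 grow→box=[35,38)
i=36: min(r-i=2, Z[1]=0)=0; Z[36]=0
i=37: min(r-i=1, Z[2]=1)=1; Z[37]=3 grow→box=[37,40)
i=38: min(r-i=2, Z[1]=0)=0; Z[38]=0
i=39: min(r-i=1, Z[2]=1)=1; Z[39]=1

[40, 0, 1, 0, 1, 1, 0, 2, 0, 0, 0, 0, 2, 0, 0, 1, 1, 0, 0, 2, 0, 0, 0, 0, 0, 0, 0, 1, 0, 6, 0, 1, 0, 1, 1, 3, 0, 3, 0, 1]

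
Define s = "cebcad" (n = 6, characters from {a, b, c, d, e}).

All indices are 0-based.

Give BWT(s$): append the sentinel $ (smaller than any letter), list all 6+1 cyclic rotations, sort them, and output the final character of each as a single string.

dceb$ac

rank  rotation last
    0  $cebcad  d
    1  ad$cebc  c
    2  bcad$ce  e
    3  cad$ceb  b
    4  cebcad$  $
    5  d$cebca  a
    6  ebcad$c  c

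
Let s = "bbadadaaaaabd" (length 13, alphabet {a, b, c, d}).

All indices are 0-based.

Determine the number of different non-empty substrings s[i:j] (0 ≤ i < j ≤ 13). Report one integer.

sorted suffixes:
  #0 SA[0]=6  'aaaaabd'
  #1 SA[1]=7  'aaaabd'
  #2 SA[2]=8  'aaabd'
  #3 SA[3]=9  'aabd'
  #4 SA[4]=10  'abd'
  #5 SA[5]=4  'adaaaaabd'
  #6 SA[6]=2  'adadaaaaabd'
  #7 SA[7]=1  'badadaaaaabd'
  #8 SA[8]=0  'bbadadaaaaabd'
  #9 SA[9]=11  'bd'
  #10 SA[10]=12  'd'
  #11 SA[11]=5  'daaaaabd'
  #12 SA[12]=3  'dadaaaaabd'

SA = [6, 7, 8, 9, 10, 4, 2, 1, 0, 11, 12, 5, 3]
rank  pair      lcp
   1  s[6:],s[7:]  4  'aaaa'
   2  s[7:],s[8:]  3  'aaa'
   3  s[8:],s[9:]  2  'aa'
   4  s[9:],s[10:]  1  'a'
   5  s[10:],s[4:]  1  'a'
   6  s[4:],s[2:]  3  'ada'
   7  s[2:],s[1:]  0  ''
   8  s[1:],s[0:]  1  'b'
   9  s[0:],s[11:]  1  'b'
  10  s[11:],s[12:]  0  ''
  11  s[12:],s[5:]  1  'd'
  12  s[5:],s[3:]  2  'da'

n(n+1)/2 = 13·14/2 = 91
Σ LCP = 0 + 4 + 3 + 2 + 1 + 1 + 3 + 0 + 1 + 1 + 0 + 1 + 2 = 19
distinct = 91 − 19 = 72

72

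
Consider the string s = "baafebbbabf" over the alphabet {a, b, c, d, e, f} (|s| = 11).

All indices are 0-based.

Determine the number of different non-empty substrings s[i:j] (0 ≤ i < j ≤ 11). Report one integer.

sorted suffixes:
  #0 SA[0]=1  'aafebbbabf'
  #1 SA[1]=8  'abf'
  #2 SA[2]=2  'afebbbabf'
  #3 SA[3]=0  'baafebbbabf'
  #4 SA[4]=7  'babf'
  #5 SA[5]=6  'bbabf'
  #6 SA[6]=5  'bbbabf'
  #7 SA[7]=9  'bf'
  #8 SA[8]=4  'ebbbabf'
  #9 SA[9]=10  'f'
  #10 SA[10]=3  'febbbabf'

SA = [1, 8, 2, 0, 7, 6, 5, 9, 4, 10, 3]
[i] adj suffixes → lcp
  [1] 1/8 → 1 ('a')
  [2] 8/2 → 1 ('a')
  [3] 2/0 → 0 ('')
  [4] 0/7 → 2 ('ba')
  [5] 7/6 → 1 ('b')
  [6] 6/5 → 2 ('bb')
  [7] 5/9 → 1 ('b')
  [8] 9/4 → 0 ('')
  [9] 4/10 → 0 ('')
  [10] 10/3 → 1 ('f')

n(n+1)/2 = 11·12/2 = 66
Σ LCP = 0 + 1 + 1 + 0 + 2 + 1 + 2 + 1 + 0 + 0 + 1 = 9
distinct = 66 − 9 = 57

57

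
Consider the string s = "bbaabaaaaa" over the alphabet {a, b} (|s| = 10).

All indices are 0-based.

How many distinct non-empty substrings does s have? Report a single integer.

rank | idx | suffix
   0 |   9 | a
   1 |   8 | aa
   2 |   7 | aaa
   3 |   6 | aaaa
   4 |   5 | aaaaa
   5 |   2 | aabaaaaa
   6 |   3 | abaaaaa
   7 |   4 | baaaaa
   8 |   1 | baabaaaaa
   9 |   0 | bbaabaaaaa

SA = [9, 8, 7, 6, 5, 2, 3, 4, 1, 0]
i: (SA[i-1],SA[i]) lcp shared
  1: (9,8) 1 'a'
  2: (8,7) 2 'aa'
  3: (7,6) 3 'aaa'
  4: (6,5) 4 'aaaa'
  5: (5,2) 2 'aa'
  6: (2,3) 1 'a'
  7: (3,4) 0 ''
  8: (4,1) 3 'baa'
  9: (1,0) 1 'b'

n(n+1)/2 = 10·11/2 = 55
Σ LCP = 0 + 1 + 2 + 3 + 4 + 2 + 1 + 0 + 3 + 1 = 17
distinct = 55 − 17 = 38

38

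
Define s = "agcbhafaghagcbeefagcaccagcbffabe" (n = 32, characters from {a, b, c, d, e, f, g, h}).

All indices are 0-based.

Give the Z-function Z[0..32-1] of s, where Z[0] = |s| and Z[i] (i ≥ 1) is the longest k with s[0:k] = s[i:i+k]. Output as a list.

Z[0]=32
i=1: fresh scan; Z[1]=0
i=2: fresh scan; Z[2]=0
i=3: fresh scan; Z[3]=0
i=4: fresh scan; Z[4]=0
i=5: fresh scan; Z[5]=1 scan→box=[5,6)
i=6: fresh scan; Z[6]=0
i=7: fresh scan; Z[7]=2 scan→box=[7,9)
i=8: min(r-i=1, Z[1]=0)=0; Z[8]=0
i=9: fresh scan; Z[9]=0
i=10: fresh scan; Z[10]=4 scan→box=[10,14)
i=11: min(r-i=3, Z[1]=0)=0; Z[11]=0
i=12: min(r-i=2, Z[2]=0)=0; Z[12]=0
i=13: min(r-i=1, Z[3]=0)=0; Z[13]=0
i=14: fresh scan; Z[14]=0
i=15: fresh scan; Z[15]=0
i=16: fresh scan; Z[16]=0
i=17: fresh scan; Z[17]=3 scan→box=[17,20)
i=18: min(r-i=2, Z[1]=0)=0; Z[18]=0
i=19: min(r-i=1, Z[2]=0)=0; Z[19]=0
i=20: fresh scan; Z[20]=1 scan→box=[20,21)
i=21: fresh scan; Z[21]=0
i=22: fresh scan; Z[22]=0
i=23: fresh scan; Z[23]=4 scan→box=[23,27)
i=24: min(r-i=3, Z[1]=0)=0; Z[24]=0
i=25: min(r-i=2, Z[2]=0)=0; Z[25]=0
i=26: min(r-i=1, Z[3]=0)=0; Z[26]=0
i=27: fresh scan; Z[27]=0
i=28: fresh scan; Z[28]=0
i=29: fresh scan; Z[29]=1 scan→box=[29,30)
i=30: fresh scan; Z[30]=0
i=31: fresh scan; Z[31]=0

[32, 0, 0, 0, 0, 1, 0, 2, 0, 0, 4, 0, 0, 0, 0, 0, 0, 3, 0, 0, 1, 0, 0, 4, 0, 0, 0, 0, 0, 1, 0, 0]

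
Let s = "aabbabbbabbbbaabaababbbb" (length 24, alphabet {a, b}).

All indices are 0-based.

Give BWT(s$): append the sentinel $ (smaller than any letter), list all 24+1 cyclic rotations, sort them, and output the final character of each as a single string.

rank  rotation                   last
    0  $aabbabbbabbbbaabaababbbb  b
    1  aabaababbbb$aabbabbbabbbb  b
    2  aababbbb$aabbabbbabbbbaab  b
    3  aabbabbbabbbbaabaababbbb$  $
    4  abaababbbb$aabbabbbabbbba  a
    5  ababbbb$aabbabbbabbbbaaba  a
    6  abbabbbabbbbaabaababbbb$a  a
    7  abbbabbbbaabaababbbb$aabb  b
    8  abbbb$aabbabbbabbbbaabaab  b
    9  abbbbaabaababbbb$aabbabbb  b
   10  b$aabbabbbabbbbaabaababbb  b
   11  baabaababbbb$aabbabbbabbb  b
   12  baababbbb$aabbabbbabbbbaa  a
   13  babbbabbbbaabaababbbb$aab  b
   14  babbbb$aabbabbbabbbbaabaa  a
   15  babbbbaabaababbbb$aabbabb  b
   16  bb$aabbabbbabbbbaabaababb  b
   17  bbaabaababbbb$aabbabbbabb  b
   18  bbabbbabbbbaabaababbbb$aa  a
   19  bbabbbbaabaababbbb$aabbab  b
   20  bbb$aabbabbbabbbbaabaabab  b
   21  bbbaabaababbbb$aabbabbbab  b
   22  bbbabbbbaabaababbbb$aabba  a
   23  bbbb$aabbabbbabbbbaabaaba  a
   24  bbbbaabaababbbb$aabbabbba  a

bbb$aaabbbbbababbbabbbaaa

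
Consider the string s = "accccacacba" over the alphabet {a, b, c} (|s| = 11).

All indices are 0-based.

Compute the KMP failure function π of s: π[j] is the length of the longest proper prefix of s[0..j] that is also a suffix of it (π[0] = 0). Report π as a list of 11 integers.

π[0] = 0
j=1 s[j]='c': π[1]=0 (border '')
j=2 s[j]='c': π[2]=0 (border '')
j=3 s[j]='c': π[3]=0 (border '')
j=4 s[j]='c': π[4]=0 (border '')
j=5 s[j]='a': π[5]=1 (border 'a')
j=6 s[j]='c': π[6]=2 (border 'ac')
j=7 s[j]='a': k: 2→0; π[7]=1 (border 'a')
j=8 s[j]='c': π[8]=2 (border 'ac')
j=9 s[j]='b': k: 2→0; π[9]=0 (border '')
j=10 s[j]='a': π[10]=1 (border 'a')

[0, 0, 0, 0, 0, 1, 2, 1, 2, 0, 1]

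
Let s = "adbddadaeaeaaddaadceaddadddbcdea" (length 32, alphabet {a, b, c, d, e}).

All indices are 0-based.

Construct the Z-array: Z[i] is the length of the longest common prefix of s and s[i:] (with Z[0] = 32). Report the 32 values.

[32, 0, 0, 0, 0, 2, 0, 1, 0, 1, 0, 1, 2, 0, 0, 1, 2, 0, 0, 0, 2, 0, 0, 2, 0, 0, 0, 0, 0, 0, 0, 1]

Z[0]=32
i=1: outside box; Z[1]=0
i=2: outside box; Z[2]=0
i=3: outside box; Z[3]=0
i=4: outside box; Z[4]=0
i=5: outside box; Z[5]=2 grow→box=[5,7)
i=6: min(r-i=1, Z[1]=0)=0; Z[6]=0
i=7: outside box; Z[7]=1 grow→box=[7,8)
i=8: outside box; Z[8]=0
i=9: outside box; Z[9]=1 grow→box=[9,10)
i=10: outside box; Z[10]=0
i=11: outside box; Z[11]=1 grow→box=[11,12)
i=12: outside box; Z[12]=2 grow→box=[12,14)
i=13: min(r-i=1, Z[1]=0)=0; Z[13]=0
i=14: outside box; Z[14]=0
i=15: outside box; Z[15]=1 grow→box=[15,16)
i=16: outside box; Z[16]=2 grow→box=[16,18)
i=17: min(r-i=1, Z[1]=0)=0; Z[17]=0
i=18: outside box; Z[18]=0
i=19: outside box; Z[19]=0
i=20: outside box; Z[20]=2 grow→box=[20,22)
i=21: min(r-i=1, Z[1]=0)=0; Z[21]=0
i=22: outside box; Z[22]=0
i=23: outside box; Z[23]=2 grow→box=[23,25)
i=24: min(r-i=1, Z[1]=0)=0; Z[24]=0
i=25: outside box; Z[25]=0
i=26: outside box; Z[26]=0
i=27: outside box; Z[27]=0
i=28: outside box; Z[28]=0
i=29: outside box; Z[29]=0
i=30: outside box; Z[30]=0
i=31: outside box; Z[31]=1 grow→box=[31,32)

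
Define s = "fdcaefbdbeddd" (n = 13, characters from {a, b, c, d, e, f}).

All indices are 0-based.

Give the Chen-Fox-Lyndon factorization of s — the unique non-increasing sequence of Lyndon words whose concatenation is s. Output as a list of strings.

emit factor 1: 'f' (i=0, period=1)
emit factor 2: 'd' (i=1, period=1)
emit factor 3: 'c' (i=2, period=1)
emit factor 4: 'aefbdbeddd' (i=3, period=10)

["f", "d", "c", "aefbdbeddd"]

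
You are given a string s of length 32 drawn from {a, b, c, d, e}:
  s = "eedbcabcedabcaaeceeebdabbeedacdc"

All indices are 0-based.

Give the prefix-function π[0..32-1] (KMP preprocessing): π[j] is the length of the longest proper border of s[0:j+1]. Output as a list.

π[0] = 0
j=1 s[j]='e': π[1]=1 (border 'e')
j=2 s[j]='d': k: 1→0; π[2]=0 (border '')
j=3 s[j]='b': π[3]=0 (border '')
j=4 s[j]='c': π[4]=0 (border '')
j=5 s[j]='a': π[5]=0 (border '')
j=6 s[j]='b': π[6]=0 (border '')
j=7 s[j]='c': π[7]=0 (border '')
j=8 s[j]='e': π[8]=1 (border 'e')
j=9 s[j]='d': k: 1→0; π[9]=0 (border '')
j=10 s[j]='a': π[10]=0 (border '')
j=11 s[j]='b': π[11]=0 (border '')
j=12 s[j]='c': π[12]=0 (border '')
j=13 s[j]='a': π[13]=0 (border '')
j=14 s[j]='a': π[14]=0 (border '')
j=15 s[j]='e': π[15]=1 (border 'e')
j=16 s[j]='c': k: 1→0; π[16]=0 (border '')
j=17 s[j]='e': π[17]=1 (border 'e')
j=18 s[j]='e': π[18]=2 (border 'ee')
j=19 s[j]='e': k: 2→1; π[19]=2 (border 'ee')
j=20 s[j]='b': k: 2→1→0; π[20]=0 (border '')
j=21 s[j]='d': π[21]=0 (border '')
j=22 s[j]='a': π[22]=0 (border '')
j=23 s[j]='b': π[23]=0 (border '')
j=24 s[j]='b': π[24]=0 (border '')
j=25 s[j]='e': π[25]=1 (border 'e')
j=26 s[j]='e': π[26]=2 (border 'ee')
j=27 s[j]='d': π[27]=3 (border 'eed')
j=28 s[j]='a': k: 3→0; π[28]=0 (border '')
j=29 s[j]='c': π[29]=0 (border '')
j=30 s[j]='d': π[30]=0 (border '')
j=31 s[j]='c': π[31]=0 (border '')

[0, 1, 0, 0, 0, 0, 0, 0, 1, 0, 0, 0, 0, 0, 0, 1, 0, 1, 2, 2, 0, 0, 0, 0, 0, 1, 2, 3, 0, 0, 0, 0]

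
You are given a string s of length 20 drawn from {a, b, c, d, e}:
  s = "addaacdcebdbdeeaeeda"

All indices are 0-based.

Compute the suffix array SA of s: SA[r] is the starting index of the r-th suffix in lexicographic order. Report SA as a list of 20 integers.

sorted suffixes:
  #0 SA[0]=19  'a'
  #1 SA[1]=3  'aacdcebdbdeeaeeda'
  #2 SA[2]=4  'acdcebdbdeeaeeda'
  #3 SA[3]=0  'addaacdcebdbdeeaeeda'
  #4 SA[4]=15  'aeeda'
  #5 SA[5]=9  'bdbdeeaeeda'
  #6 SA[6]=11  'bdeeaeeda'
  #7 SA[7]=5  'cdcebdbdeeaeeda'
  #8 SA[8]=7  'cebdbdeeaeeda'
  #9 SA[9]=18  'da'
  #10 SA[10]=2  'daacdcebdbdeeaeeda'
  #11 SA[11]=10  'dbdeeaeeda'
  #12 SA[12]=6  'dcebdbdeeaeeda'
  #13 SA[13]=1  'ddaacdcebdbdeeaeeda'
  #14 SA[14]=12  'deeaeeda'
  #15 SA[15]=14  'eaeeda'
  #16 SA[16]=8  'ebdbdeeaeeda'
  #17 SA[17]=17  'eda'
  #18 SA[18]=13  'eeaeeda'
  #19 SA[19]=16  'eeda'

[19, 3, 4, 0, 15, 9, 11, 5, 7, 18, 2, 10, 6, 1, 12, 14, 8, 17, 13, 16]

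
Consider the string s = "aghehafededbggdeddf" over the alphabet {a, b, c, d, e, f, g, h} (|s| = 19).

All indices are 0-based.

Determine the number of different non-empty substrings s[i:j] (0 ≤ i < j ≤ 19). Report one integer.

sorted suffixes:
  #0 SA[0]=5  'afededbggdeddf'
  #1 SA[1]=0  'aghehafededbggdeddf'
  #2 SA[2]=11  'bggdeddf'
  #3 SA[3]=10  'dbggdeddf'
  #4 SA[4]=16  'ddf'
  #5 SA[5]=8  'dedbggdeddf'
  #6 SA[6]=14  'deddf'
  #7 SA[7]=17  'df'
  #8 SA[8]=9  'edbggdeddf'
  #9 SA[9]=15  'eddf'
  #10 SA[10]=7  'ededbggdeddf'
  #11 SA[11]=3  'ehafededbggdeddf'
  #12 SA[12]=18  'f'
  #13 SA[13]=6  'fededbggdeddf'
  #14 SA[14]=13  'gdeddf'
  #15 SA[15]=12  'ggdeddf'
  #16 SA[16]=1  'ghehafededbggdeddf'
  #17 SA[17]=4  'hafededbggdeddf'
  #18 SA[18]=2  'hehafededbggdeddf'

SA = [5, 0, 11, 10, 16, 8, 14, 17, 9, 15, 7, 3, 18, 6, 13, 12, 1, 4, 2]
[i] adj suffixes → lcp
  [1] 5/0 → 1 ('a')
  [2] 0/11 → 0 ('')
  [3] 11/10 → 0 ('')
  [4] 10/16 → 1 ('d')
  [5] 16/8 → 1 ('d')
  [6] 8/14 → 3 ('ded')
  [7] 14/17 → 1 ('d')
  [8] 17/9 → 0 ('')
  [9] 9/15 → 2 ('ed')
  [10] 15/7 → 2 ('ed')
  [11] 7/3 → 1 ('e')
  [12] 3/18 → 0 ('')
  [13] 18/6 → 1 ('f')
  [14] 6/13 → 0 ('')
  [15] 13/12 → 1 ('g')
  [16] 12/1 → 1 ('g')
  [17] 1/4 → 0 ('')
  [18] 4/2 → 1 ('h')

n(n+1)/2 = 19·20/2 = 190
Σ LCP = 0 + 1 + 0 + 0 + 1 + 1 + 3 + 1 + 0 + 2 + 2 + 1 + 0 + 1 + 0 + 1 + 1 + 0 + 1 = 16
distinct = 190 − 16 = 174

174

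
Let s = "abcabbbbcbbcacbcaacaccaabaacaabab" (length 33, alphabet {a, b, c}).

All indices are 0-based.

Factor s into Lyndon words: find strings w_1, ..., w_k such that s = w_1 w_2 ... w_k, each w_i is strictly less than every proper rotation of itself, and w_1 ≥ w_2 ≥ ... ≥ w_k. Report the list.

["abc", "abbbbcbbcacbc", "aacacc", "aabaacaabab"]

emit factor 1: 'abc' (i=0, period=3)
emit factor 2: 'abbbbcbbcacbc' (i=3, period=13)
emit factor 3: 'aacacc' (i=16, period=6)
emit factor 4: 'aabaacaabab' (i=22, period=11)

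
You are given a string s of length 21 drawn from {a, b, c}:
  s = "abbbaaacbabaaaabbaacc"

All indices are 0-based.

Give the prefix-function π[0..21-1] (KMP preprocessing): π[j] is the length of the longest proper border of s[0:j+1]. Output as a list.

[0, 0, 0, 0, 1, 1, 1, 0, 0, 1, 2, 1, 1, 1, 1, 2, 3, 1, 1, 0, 0]

π[0] = 0
j=1 s[j]='b': π[1]=0 (border '')
j=2 s[j]='b': π[2]=0 (border '')
j=3 s[j]='b': π[3]=0 (border '')
j=4 s[j]='a': π[4]=1 (border 'a')
j=5 s[j]='a': k: 1→0; π[5]=1 (border 'a')
j=6 s[j]='a': k: 1→0; π[6]=1 (border 'a')
j=7 s[j]='c': k: 1→0; π[7]=0 (border '')
j=8 s[j]='b': π[8]=0 (border '')
j=9 s[j]='a': π[9]=1 (border 'a')
j=10 s[j]='b': π[10]=2 (border 'ab')
j=11 s[j]='a': k: 2→0; π[11]=1 (border 'a')
j=12 s[j]='a': k: 1→0; π[12]=1 (border 'a')
j=13 s[j]='a': k: 1→0; π[13]=1 (border 'a')
j=14 s[j]='a': k: 1→0; π[14]=1 (border 'a')
j=15 s[j]='b': π[15]=2 (border 'ab')
j=16 s[j]='b': π[16]=3 (border 'abb')
j=17 s[j]='a': k: 3→0; π[17]=1 (border 'a')
j=18 s[j]='a': k: 1→0; π[18]=1 (border 'a')
j=19 s[j]='c': k: 1→0; π[19]=0 (border '')
j=20 s[j]='c': π[20]=0 (border '')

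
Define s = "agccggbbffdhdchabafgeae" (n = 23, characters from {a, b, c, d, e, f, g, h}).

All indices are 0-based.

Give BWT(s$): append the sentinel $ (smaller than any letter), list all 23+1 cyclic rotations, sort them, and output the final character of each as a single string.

eheb$agbgcdhfagfbagafccd

rank  rotation                  last
    0  $agccggbbffdhdchabafgeae  e
    1  abafgeae$agccggbbffdhdch  h
    2  ae$agccggbbffdhdchabafge  e
    3  afgeae$agccggbbffdhdchab  b
    4  agccggbbffdhdchabafgeae$  $
    5  bafgeae$agccggbbffdhdcha  a
    6  bbffdhdchabafgeae$agccgg  g
    7  bffdhdchabafgeae$agccggb  b
    8  ccggbbffdhdchabafgeae$ag  g
    9  cggbbffdhdchabafgeae$agc  c
   10  chabafgeae$agccggbbffdhd  d
   11  dchabafgeae$agccggbbffdh  h
   12  dhdchabafgeae$agccggbbff  f
   13  e$agccggbbffdhdchabafgea  a
   14  eae$agccggbbffdhdchabafg  g
   15  fdhdchabafgeae$agccggbbf  f
   16  ffdhdchabafgeae$agccggbb  b
   17  fgeae$agccggbbffdhdchaba  a
   18  gbbffdhdchabafgeae$agccg  g
   19  gccggbbffdhdchabafgeae$a  a
   20  geae$agccggbbffdhdchabaf  f
   21  ggbbffdhdchabafgeae$agcc  c
   22  habafgeae$agccggbbffdhdc  c
   23  hdchabafgeae$agccggbbffd  d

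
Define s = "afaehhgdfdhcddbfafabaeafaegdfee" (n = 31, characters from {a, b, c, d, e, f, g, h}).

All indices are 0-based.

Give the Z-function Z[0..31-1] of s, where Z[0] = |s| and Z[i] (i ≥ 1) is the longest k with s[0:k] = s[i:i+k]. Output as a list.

[31, 0, 1, 0, 0, 0, 0, 0, 0, 0, 0, 0, 0, 0, 0, 0, 3, 0, 1, 0, 1, 0, 4, 0, 1, 0, 0, 0, 0, 0, 0]

Z[0]=31
i=1: outside box; Z[1]=0
i=2: outside box; Z[2]=1 grow→box=[2,3)
i=3: outside box; Z[3]=0
i=4: outside box; Z[4]=0
i=5: outside box; Z[5]=0
i=6: outside box; Z[6]=0
i=7: outside box; Z[7]=0
i=8: outside box; Z[8]=0
i=9: outside box; Z[9]=0
i=10: outside box; Z[10]=0
i=11: outside box; Z[11]=0
i=12: outside box; Z[12]=0
i=13: outside box; Z[13]=0
i=14: outside box; Z[14]=0
i=15: outside box; Z[15]=0
i=16: outside box; Z[16]=3 grow→box=[16,19)
i=17: min(r-i=2, Z[1]=0)=0; Z[17]=0
i=18: min(r-i=1, Z[2]=1)=1; Z[18]=1
i=19: outside box; Z[19]=0
i=20: outside box; Z[20]=1 grow→box=[20,21)
i=21: outside box; Z[21]=0
i=22: outside box; Z[22]=4 grow→box=[22,26)
i=23: min(r-i=3, Z[1]=0)=0; Z[23]=0
i=24: min(r-i=2, Z[2]=1)=1; Z[24]=1
i=25: min(r-i=1, Z[3]=0)=0; Z[25]=0
i=26: outside box; Z[26]=0
i=27: outside box; Z[27]=0
i=28: outside box; Z[28]=0
i=29: outside box; Z[29]=0
i=30: outside box; Z[30]=0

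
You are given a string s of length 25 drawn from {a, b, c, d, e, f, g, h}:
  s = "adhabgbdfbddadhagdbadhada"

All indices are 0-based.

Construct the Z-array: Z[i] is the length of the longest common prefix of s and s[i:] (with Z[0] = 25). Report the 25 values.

Z[0]=25
i=1: i≥r, start 0; Z[1]=0
i=2: i≥r, start 0; Z[2]=0
i=3: i≥r, start 0; Z[3]=1 extend→box=[3,4)
i=4: i≥r, start 0; Z[4]=0
i=5: i≥r, start 0; Z[5]=0
i=6: i≥r, start 0; Z[6]=0
i=7: i≥r, start 0; Z[7]=0
i=8: i≥r, start 0; Z[8]=0
i=9: i≥r, start 0; Z[9]=0
i=10: i≥r, start 0; Z[10]=0
i=11: i≥r, start 0; Z[11]=0
i=12: i≥r, start 0; Z[12]=4 extend→box=[12,16)
i=13: min(r-i=3, Z[1]=0)=0; Z[13]=0
i=14: min(r-i=2, Z[2]=0)=0; Z[14]=0
i=15: min(r-i=1, Z[3]=1)=1; Z[15]=1
i=16: i≥r, start 0; Z[16]=0
i=17: i≥r, start 0; Z[17]=0
i=18: i≥r, start 0; Z[18]=0
i=19: i≥r, start 0; Z[19]=4 extend→box=[19,23)
i=20: min(r-i=3, Z[1]=0)=0; Z[20]=0
i=21: min(r-i=2, Z[2]=0)=0; Z[21]=0
i=22: min(r-i=1, Z[3]=1)=1; Z[22]=2 extend→box=[22,24)
i=23: min(r-i=1, Z[1]=0)=0; Z[23]=0
i=24: i≥r, start 0; Z[24]=1 extend→box=[24,25)

[25, 0, 0, 1, 0, 0, 0, 0, 0, 0, 0, 0, 4, 0, 0, 1, 0, 0, 0, 4, 0, 0, 2, 0, 1]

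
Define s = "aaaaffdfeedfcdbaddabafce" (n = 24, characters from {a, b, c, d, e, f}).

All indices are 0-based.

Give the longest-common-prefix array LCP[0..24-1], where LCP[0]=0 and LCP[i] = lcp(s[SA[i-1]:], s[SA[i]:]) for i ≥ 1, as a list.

sorted suffixes:
  #0 SA[0]=0  'aaaaffdfeedfcdbaddabafce'
  #1 SA[1]=1  'aaaffdfeedfcdbaddabafce'
  #2 SA[2]=2  'aaffdfeedfcdbaddabafce'
  #3 SA[3]=18  'abafce'
  #4 SA[4]=15  'addabafce'
  #5 SA[5]=20  'afce'
  #6 SA[6]=3  'affdfeedfcdbaddabafce'
  #7 SA[7]=14  'baddabafce'
  #8 SA[8]=19  'bafce'
  #9 SA[9]=12  'cdbaddabafce'
  #10 SA[10]=22  'ce'
  #11 SA[11]=17  'dabafce'
  #12 SA[12]=13  'dbaddabafce'
  #13 SA[13]=16  'ddabafce'
  #14 SA[14]=10  'dfcdbaddabafce'
  #15 SA[15]=6  'dfeedfcdbaddabafce'
  #16 SA[16]=23  'e'
  #17 SA[17]=9  'edfcdbaddabafce'
  #18 SA[18]=8  'eedfcdbaddabafce'
  #19 SA[19]=11  'fcdbaddabafce'
  #20 SA[20]=21  'fce'
  #21 SA[21]=5  'fdfeedfcdbaddabafce'
  #22 SA[22]=7  'feedfcdbaddabafce'
  #23 SA[23]=4  'ffdfeedfcdbaddabafce'

SA = [0, 1, 2, 18, 15, 20, 3, 14, 19, 12, 22, 17, 13, 16, 10, 6, 23, 9, 8, 11, 21, 5, 7, 4]
i: (SA[i-1],SA[i]) lcp shared
  1: (0,1) 3 'aaa'
  2: (1,2) 2 'aa'
  3: (2,18) 1 'a'
  4: (18,15) 1 'a'
  5: (15,20) 1 'a'
  6: (20,3) 2 'af'
  7: (3,14) 0 ''
  8: (14,19) 2 'ba'
  9: (19,12) 0 ''
  10: (12,22) 1 'c'
  11: (22,17) 0 ''
  12: (17,13) 1 'd'
  13: (13,16) 1 'd'
  14: (16,10) 1 'd'
  15: (10,6) 2 'df'
  16: (6,23) 0 ''
  17: (23,9) 1 'e'
  18: (9,8) 1 'e'
  19: (8,11) 0 ''
  20: (11,21) 2 'fc'
  21: (21,5) 1 'f'
  22: (5,7) 1 'f'
  23: (7,4) 1 'f'

[0, 3, 2, 1, 1, 1, 2, 0, 2, 0, 1, 0, 1, 1, 1, 2, 0, 1, 1, 0, 2, 1, 1, 1]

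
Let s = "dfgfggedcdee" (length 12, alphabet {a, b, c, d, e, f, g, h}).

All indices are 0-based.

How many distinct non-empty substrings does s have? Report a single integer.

70

rank→(start, suffix):
  0 → (8, 'cdee')
  1 → (7, 'dcdee')
  2 → (9, 'dee')
  3 → (0, 'dfgfggedcdee')
  4 → (11, 'e')
  5 → (6, 'edcdee')
  6 → (10, 'ee')
  7 → (1, 'fgfggedcdee')
  8 → (3, 'fggedcdee')
  9 → (5, 'gedcdee')
  10 → (2, 'gfggedcdee')
  11 → (4, 'ggedcdee')

SA = [8, 7, 9, 0, 11, 6, 10, 1, 3, 5, 2, 4]
[i] adj suffixes → lcp
  [1] 8/7 → 0 ('')
  [2] 7/9 → 1 ('d')
  [3] 9/0 → 1 ('d')
  [4] 0/11 → 0 ('')
  [5] 11/6 → 1 ('e')
  [6] 6/10 → 1 ('e')
  [7] 10/1 → 0 ('')
  [8] 1/3 → 2 ('fg')
  [9] 3/5 → 0 ('')
  [10] 5/2 → 1 ('g')
  [11] 2/4 → 1 ('g')

n(n+1)/2 = 12·13/2 = 78
Σ LCP = 0 + 0 + 1 + 1 + 0 + 1 + 1 + 0 + 2 + 0 + 1 + 1 = 8
distinct = 78 − 8 = 70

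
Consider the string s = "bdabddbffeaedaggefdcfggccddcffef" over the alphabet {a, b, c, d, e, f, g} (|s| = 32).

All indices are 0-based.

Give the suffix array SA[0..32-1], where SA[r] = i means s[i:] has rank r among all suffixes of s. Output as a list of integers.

sorted suffixes:
  #0 SA[0]=2  'abddbffeaedaggefdcfggccddcffef'
  #1 SA[1]=10  'aedaggefdcfggccddcffef'
  #2 SA[2]=13  'aggefdcfggccddcffef'
  #3 SA[3]=0  'bdabddbffeaedaggefdcfggccddcffef'
  #4 SA[4]=3  'bddbffeaedaggefdcfggccddcffef'
  #5 SA[5]=6  'bffeaedaggefdcfggccddcffef'
  #6 SA[6]=23  'ccddcffef'
  #7 SA[7]=24  'cddcffef'
  #8 SA[8]=27  'cffef'
  #9 SA[9]=19  'cfggccddcffef'
  #10 SA[10]=1  'dabddbffeaedaggefdcfggccddcffef'
  #11 SA[11]=12  'daggefdcfggccddcffef'
  #12 SA[12]=5  'dbffeaedaggefdcfggccddcffef'
  #13 SA[13]=26  'dcffef'
  #14 SA[14]=18  'dcfggccddcffef'
  #15 SA[15]=4  'ddbffeaedaggefdcfggccddcffef'
  #16 SA[16]=25  'ddcffef'
  #17 SA[17]=9  'eaedaggefdcfggccddcffef'
  #18 SA[18]=11  'edaggefdcfggccddcffef'
  #19 SA[19]=30  'ef'
  #20 SA[20]=16  'efdcfggccddcffef'
  #21 SA[21]=31  'f'
  #22 SA[22]=17  'fdcfggccddcffef'
  #23 SA[23]=8  'feaedaggefdcfggccddcffef'
  #24 SA[24]=29  'fef'
  #25 SA[25]=7  'ffeaedaggefdcfggccddcffef'
  #26 SA[26]=28  'ffef'
  #27 SA[27]=20  'fggccddcffef'
  #28 SA[28]=22  'gccddcffef'
  #29 SA[29]=15  'gefdcfggccddcffef'
  #30 SA[30]=21  'ggccddcffef'
  #31 SA[31]=14  'ggefdcfggccddcffef'

[2, 10, 13, 0, 3, 6, 23, 24, 27, 19, 1, 12, 5, 26, 18, 4, 25, 9, 11, 30, 16, 31, 17, 8, 29, 7, 28, 20, 22, 15, 21, 14]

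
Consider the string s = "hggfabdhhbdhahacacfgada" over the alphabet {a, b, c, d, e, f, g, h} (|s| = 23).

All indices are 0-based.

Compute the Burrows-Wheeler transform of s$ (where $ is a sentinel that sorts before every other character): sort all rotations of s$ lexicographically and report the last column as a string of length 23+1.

adfhcghhaaaabbgcfghadh$d

rank  rotation                  last
    0  $hggfabdhhbdhahacacfgada  a
    1  a$hggfabdhhbdhahacacfgad  d
    2  abdhhbdhahacacfgada$hggf  f
    3  acacfgada$hggfabdhhbdhah  h
    4  acfgada$hggfabdhhbdhahac  c
    5  ada$hggfabdhhbdhahacacfg  g
    6  ahacacfgada$hggfabdhhbdh  h
    7  bdhahacacfgada$hggfabdhh  h
    8  bdhhbdhahacacfgada$hggfa  a
    9  cacfgada$hggfabdhhbdhaha  a
   10  cfgada$hggfabdhhbdhahaca  a
   11  da$hggfabdhhbdhahacacfga  a
   12  dhahacacfgada$hggfabdhhb  b
   13  dhhbdhahacacfgada$hggfab  b
   14  fabdhhbdhahacacfgada$hgg  g
   15  fgada$hggfabdhhbdhahacac  c
   16  gada$hggfabdhhbdhahacacf  f
   17  gfabdhhbdhahacacfgada$hg  g
   18  ggfabdhhbdhahacacfgada$h  h
   19  hacacfgada$hggfabdhhbdha  a
   20  hahacacfgada$hggfabdhhbd  d
   21  hbdhahacacfgada$hggfabdh  h
   22  hggfabdhhbdhahacacfgada$  $
   23  hhbdhahacacfgada$hggfabd  d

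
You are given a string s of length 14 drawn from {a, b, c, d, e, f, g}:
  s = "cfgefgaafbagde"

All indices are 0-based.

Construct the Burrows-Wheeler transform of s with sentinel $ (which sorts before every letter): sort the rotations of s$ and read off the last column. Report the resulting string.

egabf$gdgaecfaf

rank  rotation         last
    0  $cfgefgaafbagde  e
    1  aafbagde$cfgefg  g
    2  afbagde$cfgefga  a
    3  agde$cfgefgaafb  b
    4  bagde$cfgefgaaf  f
    5  cfgefgaafbagde$  $
    6  de$cfgefgaafbag  g
    7  e$cfgefgaafbagd  d
    8  efgaafbagde$cfg  g
    9  fbagde$cfgefgaa  a
   10  fgaafbagde$cfge  e
   11  fgefgaafbagde$c  c
   12  gaafbagde$cfgef  f
   13  gde$cfgefgaafba  a
   14  gefgaafbagde$cf  f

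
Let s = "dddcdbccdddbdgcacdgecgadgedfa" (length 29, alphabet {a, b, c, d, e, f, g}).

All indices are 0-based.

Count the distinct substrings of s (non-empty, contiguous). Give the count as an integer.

sorted suffixes:
  #0 SA[0]=28  'a'
  #1 SA[1]=15  'acdgecgadgedfa'
  #2 SA[2]=22  'adgedfa'
  #3 SA[3]=5  'bccdddbdgcacdgecgadgedfa'
  #4 SA[4]=11  'bdgcacdgecgadgedfa'
  #5 SA[5]=14  'cacdgecgadgedfa'
  #6 SA[6]=6  'ccdddbdgcacdgecgadgedfa'
  #7 SA[7]=3  'cdbccdddbdgcacdgecgadgedfa'
  #8 SA[8]=7  'cdddbdgcacdgecgadgedfa'
  #9 SA[9]=16  'cdgecgadgedfa'
  #10 SA[10]=20  'cgadgedfa'
  #11 SA[11]=4  'dbccdddbdgcacdgecgadgedfa'
  #12 SA[12]=10  'dbdgcacdgecgadgedfa'
  #13 SA[13]=2  'dcdbccdddbdgcacdgecgadgedfa'
  #14 SA[14]=9  'ddbdgcacdgecgadgedfa'
  #15 SA[15]=1  'ddcdbccdddbdgcacdgecgadgedfa'
  #16 SA[16]=8  'dddbdgcacdgecgadgedfa'
  #17 SA[17]=0  'dddcdbccdddbdgcacdgecgadgedfa'
  #18 SA[18]=26  'dfa'
  #19 SA[19]=12  'dgcacdgecgadgedfa'
  #20 SA[20]=17  'dgecgadgedfa'
  #21 SA[21]=23  'dgedfa'
  #22 SA[22]=19  'ecgadgedfa'
  #23 SA[23]=25  'edfa'
  #24 SA[24]=27  'fa'
  #25 SA[25]=21  'gadgedfa'
  #26 SA[26]=13  'gcacdgecgadgedfa'
  #27 SA[27]=18  'gecgadgedfa'
  #28 SA[28]=24  'gedfa'

SA = [28, 15, 22, 5, 11, 14, 6, 3, 7, 16, 20, 4, 10, 2, 9, 1, 8, 0, 26, 12, 17, 23, 19, 25, 27, 21, 13, 18, 24]
rank  pair      lcp
   1  s[28:],s[15:]  1  'a'
   2  s[15:],s[22:]  1  'a'
   3  s[22:],s[5:]  0  ''
   4  s[5:],s[11:]  1  'b'
   5  s[11:],s[14:]  0  ''
   6  s[14:],s[6:]  1  'c'
   7  s[6:],s[3:]  1  'c'
   8  s[3:],s[7:]  2  'cd'
   9  s[7:],s[16:]  2  'cd'
  10  s[16:],s[20:]  1  'c'
  11  s[20:],s[4:]  0  ''
  12  s[4:],s[10:]  2  'db'
  13  s[10:],s[2:]  1  'd'
  14  s[2:],s[9:]  1  'd'
  15  s[9:],s[1:]  2  'dd'
  16  s[1:],s[8:]  2  'dd'
  17  s[8:],s[0:]  3  'ddd'
  18  s[0:],s[26:]  1  'd'
  19  s[26:],s[12:]  1  'd'
  20  s[12:],s[17:]  2  'dg'
  21  s[17:],s[23:]  3  'dge'
  22  s[23:],s[19:]  0  ''
  23  s[19:],s[25:]  1  'e'
  24  s[25:],s[27:]  0  ''
  25  s[27:],s[21:]  0  ''
  26  s[21:],s[13:]  1  'g'
  27  s[13:],s[18:]  1  'g'
  28  s[18:],s[24:]  2  'ge'

n(n+1)/2 = 29·30/2 = 435
Σ LCP = 0 + 1 + 1 + 0 + 1 + 0 + 1 + 1 + 2 + 2 + 1 + 0 + 2 + 1 + 1 + 2 + 2 + 3 + 1 + 1 + 2 + 3 + 0 + 1 + 0 + 0 + 1 + 1 + 2 = 33
distinct = 435 − 33 = 402

402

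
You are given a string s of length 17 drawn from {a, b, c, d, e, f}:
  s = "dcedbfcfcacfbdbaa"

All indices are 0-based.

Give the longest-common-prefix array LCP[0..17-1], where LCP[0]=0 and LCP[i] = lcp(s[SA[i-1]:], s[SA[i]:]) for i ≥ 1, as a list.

rank | idx | suffix
   0 |  16 | a
   1 |  15 | aa
   2 |   9 | acfbdbaa
   3 |  14 | baa
   4 |  12 | bdbaa
   5 |   4 | bfcfcacfbdbaa
   6 |   8 | cacfbdbaa
   7 |   1 | cedbfcfcacfbdbaa
   8 |  10 | cfbdbaa
   9 |   6 | cfcacfbdbaa
  10 |  13 | dbaa
  11 |   3 | dbfcfcacfbdbaa
  12 |   0 | dcedbfcfcacfbdbaa
  13 |   2 | edbfcfcacfbdbaa
  14 |  11 | fbdbaa
  15 |   7 | fcacfbdbaa
  16 |   5 | fcfcacfbdbaa

SA = [16, 15, 9, 14, 12, 4, 8, 1, 10, 6, 13, 3, 0, 2, 11, 7, 5]
[i] adj suffixes → lcp
  [1] 16/15 → 1 ('a')
  [2] 15/9 → 1 ('a')
  [3] 9/14 → 0 ('')
  [4] 14/12 → 1 ('b')
  [5] 12/4 → 1 ('b')
  [6] 4/8 → 0 ('')
  [7] 8/1 → 1 ('c')
  [8] 1/10 → 1 ('c')
  [9] 10/6 → 2 ('cf')
  [10] 6/13 → 0 ('')
  [11] 13/3 → 2 ('db')
  [12] 3/0 → 1 ('d')
  [13] 0/2 → 0 ('')
  [14] 2/11 → 0 ('')
  [15] 11/7 → 1 ('f')
  [16] 7/5 → 2 ('fc')

[0, 1, 1, 0, 1, 1, 0, 1, 1, 2, 0, 2, 1, 0, 0, 1, 2]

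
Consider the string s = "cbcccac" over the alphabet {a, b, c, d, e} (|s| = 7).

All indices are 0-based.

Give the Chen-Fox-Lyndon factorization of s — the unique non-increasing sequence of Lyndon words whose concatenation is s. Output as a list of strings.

["c", "bccc", "ac"]

emit factor 1: 'c' (i=0, period=1)
emit factor 2: 'bccc' (i=1, period=4)
emit factor 3: 'ac' (i=5, period=2)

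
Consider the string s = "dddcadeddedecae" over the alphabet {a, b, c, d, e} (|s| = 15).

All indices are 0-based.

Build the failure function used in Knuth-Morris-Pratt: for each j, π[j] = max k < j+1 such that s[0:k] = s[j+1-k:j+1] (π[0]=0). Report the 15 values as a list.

π[0] = 0
j=1 s[j]='d': π[1]=1 (border 'd')
j=2 s[j]='d': π[2]=2 (border 'dd')
j=3 s[j]='c': k: 2→1→0; π[3]=0 (border '')
j=4 s[j]='a': π[4]=0 (border '')
j=5 s[j]='d': π[5]=1 (border 'd')
j=6 s[j]='e': k: 1→0; π[6]=0 (border '')
j=7 s[j]='d': π[7]=1 (border 'd')
j=8 s[j]='d': π[8]=2 (border 'dd')
j=9 s[j]='e': k: 2→1→0; π[9]=0 (border '')
j=10 s[j]='d': π[10]=1 (border 'd')
j=11 s[j]='e': k: 1→0; π[11]=0 (border '')
j=12 s[j]='c': π[12]=0 (border '')
j=13 s[j]='a': π[13]=0 (border '')
j=14 s[j]='e': π[14]=0 (border '')

[0, 1, 2, 0, 0, 1, 0, 1, 2, 0, 1, 0, 0, 0, 0]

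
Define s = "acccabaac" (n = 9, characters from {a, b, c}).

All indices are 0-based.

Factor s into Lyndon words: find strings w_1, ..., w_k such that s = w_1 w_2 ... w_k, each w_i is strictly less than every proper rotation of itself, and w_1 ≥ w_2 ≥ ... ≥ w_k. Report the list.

emit factor 1: 'accc' (i=0, period=4)
emit factor 2: 'ab' (i=4, period=2)
emit factor 3: 'aac' (i=6, period=3)

["accc", "ab", "aac"]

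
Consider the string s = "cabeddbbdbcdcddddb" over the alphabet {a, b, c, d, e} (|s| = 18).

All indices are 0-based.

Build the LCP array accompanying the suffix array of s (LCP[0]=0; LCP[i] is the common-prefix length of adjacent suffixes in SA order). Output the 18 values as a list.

rank | idx | suffix
   0 |   1 | abeddbbdbcdcddddb
   1 |  17 | b
   2 |   6 | bbdbcdcddddb
   3 |   9 | bcdcddddb
   4 |   7 | bdbcdcddddb
   5 |   2 | beddbbdbcdcddddb
   6 |   0 | cabeddbbdbcdcddddb
   7 |  10 | cdcddddb
   8 |  12 | cddddb
   9 |  16 | db
  10 |   5 | dbbdbcdcddddb
  11 |   8 | dbcdcddddb
  12 |  11 | dcddddb
  13 |  15 | ddb
  14 |   4 | ddbbdbcdcddddb
  15 |  14 | dddb
  16 |  13 | ddddb
  17 |   3 | eddbbdbcdcddddb

SA = [1, 17, 6, 9, 7, 2, 0, 10, 12, 16, 5, 8, 11, 15, 4, 14, 13, 3]
[i] adj suffixes → lcp
  [1] 1/17 → 0 ('')
  [2] 17/6 → 1 ('b')
  [3] 6/9 → 1 ('b')
  [4] 9/7 → 1 ('b')
  [5] 7/2 → 1 ('b')
  [6] 2/0 → 0 ('')
  [7] 0/10 → 1 ('c')
  [8] 10/12 → 2 ('cd')
  [9] 12/16 → 0 ('')
  [10] 16/5 → 2 ('db')
  [11] 5/8 → 2 ('db')
  [12] 8/11 → 1 ('d')
  [13] 11/15 → 1 ('d')
  [14] 15/4 → 3 ('ddb')
  [15] 4/14 → 2 ('dd')
  [16] 14/13 → 3 ('ddd')
  [17] 13/3 → 0 ('')

[0, 0, 1, 1, 1, 1, 0, 1, 2, 0, 2, 2, 1, 1, 3, 2, 3, 0]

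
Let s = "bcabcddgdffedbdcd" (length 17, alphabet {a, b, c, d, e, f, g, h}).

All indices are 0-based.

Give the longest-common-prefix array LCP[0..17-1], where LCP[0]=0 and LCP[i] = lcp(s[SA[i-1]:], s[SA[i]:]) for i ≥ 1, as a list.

sorted suffixes:
  #0 SA[0]=2  'abcddgdffedbdcd'
  #1 SA[1]=0  'bcabcddgdffedbdcd'
  #2 SA[2]=3  'bcddgdffedbdcd'
  #3 SA[3]=13  'bdcd'
  #4 SA[4]=1  'cabcddgdffedbdcd'
  #5 SA[5]=15  'cd'
  #6 SA[6]=4  'cddgdffedbdcd'
  #7 SA[7]=16  'd'
  #8 SA[8]=12  'dbdcd'
  #9 SA[9]=14  'dcd'
  #10 SA[10]=5  'ddgdffedbdcd'
  #11 SA[11]=8  'dffedbdcd'
  #12 SA[12]=6  'dgdffedbdcd'
  #13 SA[13]=11  'edbdcd'
  #14 SA[14]=10  'fedbdcd'
  #15 SA[15]=9  'ffedbdcd'
  #16 SA[16]=7  'gdffedbdcd'

SA = [2, 0, 3, 13, 1, 15, 4, 16, 12, 14, 5, 8, 6, 11, 10, 9, 7]
i: (SA[i-1],SA[i]) lcp shared
  1: (2,0) 0 ''
  2: (0,3) 2 'bc'
  3: (3,13) 1 'b'
  4: (13,1) 0 ''
  5: (1,15) 1 'c'
  6: (15,4) 2 'cd'
  7: (4,16) 0 ''
  8: (16,12) 1 'd'
  9: (12,14) 1 'd'
  10: (14,5) 1 'd'
  11: (5,8) 1 'd'
  12: (8,6) 1 'd'
  13: (6,11) 0 ''
  14: (11,10) 0 ''
  15: (10,9) 1 'f'
  16: (9,7) 0 ''

[0, 0, 2, 1, 0, 1, 2, 0, 1, 1, 1, 1, 1, 0, 0, 1, 0]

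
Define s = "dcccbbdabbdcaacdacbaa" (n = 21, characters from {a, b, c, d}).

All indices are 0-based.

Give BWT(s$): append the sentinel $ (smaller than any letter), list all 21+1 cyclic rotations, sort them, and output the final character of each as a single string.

rank  rotation                last
    0  $dcccbbdabbdcaacdacbaa  a
    1  a$dcccbbdabbdcaacdacba  a
    2  aa$dcccbbdabbdcaacdacb  b
    3  aacdacbaa$dcccbbdabbdc  c
    4  abbdcaacdacbaa$dcccbbd  d
    5  acbaa$dcccbbdabbdcaacd  d
    6  acdacbaa$dcccbbdabbdca  a
    7  baa$dcccbbdabbdcaacdac  c
    8  bbdabbdcaacdacbaa$dccc  c
    9  bbdcaacdacbaa$dcccbbda  a
   10  bdabbdcaacdacbaa$dcccb  b
   11  bdcaacdacbaa$dcccbbdab  b
   12  caacdacbaa$dcccbbdabbd  d
   13  cbaa$dcccbbdabbdcaacda  a
   14  cbbdabbdcaacdacbaa$dcc  c
   15  ccbbdabbdcaacdacbaa$dc  c
   16  cccbbdabbdcaacdacbaa$d  d
   17  cdacbaa$dcccbbdabbdcaa  a
   18  dabbdcaacdacbaa$dcccbb  b
   19  dacbaa$dcccbbdabbdcaac  c
   20  dcaacdacbaa$dcccbbdabb  b
   21  dcccbbdabbdcaacdacbaa$  $

aabcddaccabbdaccdabcb$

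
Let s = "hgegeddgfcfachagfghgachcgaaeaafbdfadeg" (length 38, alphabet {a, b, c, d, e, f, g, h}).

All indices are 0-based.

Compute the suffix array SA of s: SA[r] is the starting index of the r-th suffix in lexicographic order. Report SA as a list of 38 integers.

sorted suffixes:
  #0 SA[0]=25  'aaeaafbdfadeg'
  #1 SA[1]=28  'aafbdfadeg'
  #2 SA[2]=11  'achagfghgachcgaaeaafbdfadeg'
  #3 SA[3]=20  'achcgaaeaafbdfadeg'
  #4 SA[4]=34  'adeg'
  #5 SA[5]=26  'aeaafbdfadeg'
  #6 SA[6]=29  'afbdfadeg'
  #7 SA[7]=14  'agfghgachcgaaeaafbdfadeg'
  #8 SA[8]=31  'bdfadeg'
  #9 SA[9]=9  'cfachagfghgachcgaaeaafbdfadeg'
  #10 SA[10]=23  'cgaaeaafbdfadeg'
  #11 SA[11]=12  'chagfghgachcgaaeaafbdfadeg'
  #12 SA[12]=21  'chcgaaeaafbdfadeg'
  #13 SA[13]=5  'ddgfcfachagfghgachcgaaeaafbdfadeg'
  #14 SA[14]=35  'deg'
  #15 SA[15]=32  'dfadeg'
  #16 SA[16]=6  'dgfcfachagfghgachcgaaeaafbdfadeg'
  #17 SA[17]=27  'eaafbdfadeg'
  #18 SA[18]=4  'eddgfcfachagfghgachcgaaeaafbdfadeg'
  #19 SA[19]=36  'eg'
  #20 SA[20]=2  'egeddgfcfachagfghgachcgaaeaafbdfadeg'
  #21 SA[21]=10  'fachagfghgachcgaaeaafbdfadeg'
  #22 SA[22]=33  'fadeg'
  #23 SA[23]=30  'fbdfadeg'
  #24 SA[24]=8  'fcfachagfghgachcgaaeaafbdfadeg'
  #25 SA[25]=16  'fghgachcgaaeaafbdfadeg'
  #26 SA[26]=37  'g'
  #27 SA[27]=24  'gaaeaafbdfadeg'
  #28 SA[28]=19  'gachcgaaeaafbdfadeg'
  #29 SA[29]=3  'geddgfcfachagfghgachcgaaeaafbdfadeg'
  #30 SA[30]=1  'gegeddgfcfachagfghgachcgaaeaafbdfadeg'
  #31 SA[31]=7  'gfcfachagfghgachcgaaeaafbdfadeg'
  #32 SA[32]=15  'gfghgachcgaaeaafbdfadeg'
  #33 SA[33]=17  'ghgachcgaaeaafbdfadeg'
  #34 SA[34]=13  'hagfghgachcgaaeaafbdfadeg'
  #35 SA[35]=22  'hcgaaeaafbdfadeg'
  #36 SA[36]=18  'hgachcgaaeaafbdfadeg'
  #37 SA[37]=0  'hgegeddgfcfachagfghgachcgaaeaafbdfadeg'

[25, 28, 11, 20, 34, 26, 29, 14, 31, 9, 23, 12, 21, 5, 35, 32, 6, 27, 4, 36, 2, 10, 33, 30, 8, 16, 37, 24, 19, 3, 1, 7, 15, 17, 13, 22, 18, 0]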